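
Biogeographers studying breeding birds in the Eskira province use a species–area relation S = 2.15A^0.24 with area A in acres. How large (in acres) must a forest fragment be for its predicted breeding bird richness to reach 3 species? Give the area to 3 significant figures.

3 = 2.15 × A^0.24  ⇒  A^0.24 = 3/2.15 = 1.395
ln A = ln(1.395) / 0.24 = 0.3331 / 0.24 = 1.3881
A = e^1.3881 ≈ 4.007 acres

4.01 acres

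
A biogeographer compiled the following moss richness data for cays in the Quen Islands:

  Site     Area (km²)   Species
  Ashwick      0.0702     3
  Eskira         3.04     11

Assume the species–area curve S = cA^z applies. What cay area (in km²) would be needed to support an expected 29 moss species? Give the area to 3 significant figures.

50.6 km²

z = ln(11/3) / ln(3.04/0.0702) = 1.2993 / 3.7683 = 0.3448
c = 3 / 0.0702^0.3448 = 3 / 0.4001 = 7.497
A = (29/7.497)^(1/0.3448) ⇒ ln A = ln(3.868)/0.3448 = 3.9234
A = e^3.9234 ≈ 50.57 km²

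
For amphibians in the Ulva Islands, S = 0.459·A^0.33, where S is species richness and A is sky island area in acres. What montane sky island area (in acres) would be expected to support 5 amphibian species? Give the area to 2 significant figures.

5 = 0.459 × A^0.33  ⇒  A^0.33 = 5/0.459 = 10.89
ln A = ln(10.89) / 0.33 = 2.3881 / 0.33 = 7.2368
A = e^7.2368 ≈ 1390 acres

1400 acres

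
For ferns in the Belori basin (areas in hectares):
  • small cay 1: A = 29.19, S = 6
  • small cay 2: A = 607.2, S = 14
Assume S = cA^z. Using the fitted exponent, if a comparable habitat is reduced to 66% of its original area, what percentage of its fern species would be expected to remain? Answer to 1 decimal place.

z = ln(14/6) / ln(607.2/29.19) = 0.8473 / 3.0350 = 0.2792
S_new/S_old = (A_new/A_old)^z = 0.66^0.2792 = exp(0.2792 × -0.4155) = 0.8905

89.0%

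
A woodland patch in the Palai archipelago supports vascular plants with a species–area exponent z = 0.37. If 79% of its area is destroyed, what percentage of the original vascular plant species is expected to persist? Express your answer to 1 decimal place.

S_new/S_old = (A_new/A_old)^z = 0.21^0.37
= exp(0.37 × ln 0.21) = exp(0.37 × -1.5606) = exp(-0.5774) ≈ 0.5613

56.1%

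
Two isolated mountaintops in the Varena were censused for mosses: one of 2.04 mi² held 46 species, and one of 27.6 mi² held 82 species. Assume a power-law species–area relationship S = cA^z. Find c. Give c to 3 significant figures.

z = ln(S₂/S₁) / ln(A₂/A₁) = ln(82/46) / ln(27.6/2.04) = 0.5781 / 2.6049 = 0.2219
c = S₁ / A₁^z = 46 / 2.04^0.2219 = 46 / 1.171 = 39.27

39.3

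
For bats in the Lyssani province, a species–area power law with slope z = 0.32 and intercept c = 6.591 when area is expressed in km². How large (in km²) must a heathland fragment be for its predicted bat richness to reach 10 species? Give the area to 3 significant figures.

10 = 6.591 × A^0.32  ⇒  A^0.32 = 10/6.591 = 1.517
ln A = ln(1.517) / 0.32 = 0.4169 / 0.32 = 1.3028
A = e^1.3028 ≈ 3.679 km²

3.68 km²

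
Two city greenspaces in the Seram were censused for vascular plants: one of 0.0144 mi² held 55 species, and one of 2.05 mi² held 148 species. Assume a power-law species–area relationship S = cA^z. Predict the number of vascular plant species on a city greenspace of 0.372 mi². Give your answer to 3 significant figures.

z = ln(148/55) / ln(2.05/0.0144) = 0.9899 / 4.9584 = 0.1996
c = 55 / 0.0144^0.1996 = 55 / 0.4289 = 128.2
S₃ = 128.2 × 0.372^0.1996 = 128.2 × 0.8209 ≈ 105.3

105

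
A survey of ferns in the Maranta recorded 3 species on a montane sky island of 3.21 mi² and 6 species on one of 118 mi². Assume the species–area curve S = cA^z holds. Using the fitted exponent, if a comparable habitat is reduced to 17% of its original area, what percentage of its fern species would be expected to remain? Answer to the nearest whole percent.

z = ln(6/3) / ln(118/3.21) = 0.6931 / 3.6044 = 0.1923
S_new/S_old = (A_new/A_old)^z = 0.17^0.1923 = exp(0.1923 × -1.7720) = 0.7112

71%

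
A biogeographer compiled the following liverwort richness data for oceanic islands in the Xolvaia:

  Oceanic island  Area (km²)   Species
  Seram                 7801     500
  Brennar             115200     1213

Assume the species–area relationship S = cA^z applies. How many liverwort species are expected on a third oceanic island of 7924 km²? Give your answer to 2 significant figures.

z = ln(1213/500) / ln(115200/7801) = 0.8862 / 2.6924 = 0.3292
c = 500 / 7801^0.3292 = 500 / 19.11 = 26.17
S₃ = 26.17 × 7924^0.3292 = 26.17 × 19.2 ≈ 502.6

500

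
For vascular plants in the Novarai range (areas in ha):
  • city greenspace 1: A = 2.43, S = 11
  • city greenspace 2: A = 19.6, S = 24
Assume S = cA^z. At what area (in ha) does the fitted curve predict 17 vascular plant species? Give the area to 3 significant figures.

z = ln(24/11) / ln(19.6/2.43) = 0.7802 / 2.0876 = 0.3737
c = 11 / 2.43^0.3737 = 11 / 1.393 = 7.894
A = (17/7.894)^(1/0.3737) ⇒ ln A = ln(2.154)/0.3737 = 2.0528
A = e^2.0528 ≈ 7.789 ha

7.79 ha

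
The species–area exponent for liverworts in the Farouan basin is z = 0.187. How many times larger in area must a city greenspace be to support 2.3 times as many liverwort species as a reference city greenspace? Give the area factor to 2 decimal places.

(A₂/A₁)^0.187 = 2.3, so A₂/A₁ = 2.3^(1/0.187) = 2.3^5.348
ln(A₂/A₁) = ln 2.3 / 0.187 = 0.8329 / 0.187 = 4.4541
A₂/A₁ = e^4.4541 ≈ 85.98

85.98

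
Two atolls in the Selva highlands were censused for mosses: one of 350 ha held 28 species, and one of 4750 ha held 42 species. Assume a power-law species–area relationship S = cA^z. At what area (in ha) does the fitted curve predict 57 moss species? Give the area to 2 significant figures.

34000 ha

z = ln(42/28) / ln(4750/350) = 0.4055 / 2.6080 = 0.1555
c = 28 / 350^0.1555 = 28 / 2.486 = 11.26
A = (57/11.26)^(1/0.1555) ⇒ ln A = ln(5.061)/0.1555 = 10.4301
A = e^10.4301 ≈ 33865 ha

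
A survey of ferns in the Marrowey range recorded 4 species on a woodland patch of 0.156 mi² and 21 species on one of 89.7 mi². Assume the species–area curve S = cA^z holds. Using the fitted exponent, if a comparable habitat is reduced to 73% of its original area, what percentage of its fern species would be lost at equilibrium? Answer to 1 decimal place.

7.9%

z = ln(21/4) / ln(89.7/0.156) = 1.6582 / 6.3544 = 0.2610
S_new/S_old = (A_new/A_old)^z = 0.73^0.2610 = exp(0.2610 × -0.3147) = 0.9212
Fraction lost = 1 − 0.9212 = 0.07884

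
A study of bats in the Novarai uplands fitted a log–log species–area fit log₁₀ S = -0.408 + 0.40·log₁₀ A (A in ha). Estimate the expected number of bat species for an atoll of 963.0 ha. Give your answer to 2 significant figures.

S = 0.3908 × 963^0.4 = 0.3908 × 15.61 ≈ 6.102

6.1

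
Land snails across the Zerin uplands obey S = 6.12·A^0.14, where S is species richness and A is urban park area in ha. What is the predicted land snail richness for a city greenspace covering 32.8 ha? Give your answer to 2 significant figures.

S = 6.12 × 32.8^0.14
ln S = ln 6.12 + 0.14 × ln 32.8 = 1.8116 + 0.14 × 3.4904 = 2.3002
S = e^2.3002 ≈ 9.976

10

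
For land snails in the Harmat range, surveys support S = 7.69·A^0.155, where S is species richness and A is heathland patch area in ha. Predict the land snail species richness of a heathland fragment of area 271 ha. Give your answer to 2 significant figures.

18

S = 7.69 × 271^0.155 = 7.69 × 2.383 ≈ 18.32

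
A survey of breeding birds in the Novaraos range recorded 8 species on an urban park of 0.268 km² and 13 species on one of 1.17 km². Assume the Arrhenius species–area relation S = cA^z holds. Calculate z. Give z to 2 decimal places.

0.33

Taking logs: ln S = ln c + z ln A, so z = (ln S₂ − ln S₁)/(ln A₂ − ln A₁).
z = ln(13/8) / ln(1.17/0.268) = ln(1.625) / ln(4.366) = 0.4855 / 1.4738 = 0.3294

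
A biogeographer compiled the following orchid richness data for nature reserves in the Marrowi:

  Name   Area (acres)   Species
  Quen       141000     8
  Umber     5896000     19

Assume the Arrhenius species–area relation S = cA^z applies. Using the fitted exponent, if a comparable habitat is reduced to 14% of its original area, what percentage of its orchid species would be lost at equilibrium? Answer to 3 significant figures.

36.6%

z = ln(19/8) / ln(5896000/141000) = 0.8650 / 3.7333 = 0.2317
S_new/S_old = (A_new/A_old)^z = 0.14^0.2317 = exp(0.2317 × -1.9661) = 0.6341
Fraction lost = 1 − 0.6341 = 0.3659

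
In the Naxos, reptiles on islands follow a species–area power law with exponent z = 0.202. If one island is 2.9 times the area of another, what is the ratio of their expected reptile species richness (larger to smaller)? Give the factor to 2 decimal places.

1.24

S₂/S₁ = (A₂/A₁)^z = 2.9^0.202
ln(S₂/S₁) = 0.202 × ln 2.9 = 0.202 × 1.0647 = 0.2151
S₂/S₁ = e^0.2151 ≈ 1.24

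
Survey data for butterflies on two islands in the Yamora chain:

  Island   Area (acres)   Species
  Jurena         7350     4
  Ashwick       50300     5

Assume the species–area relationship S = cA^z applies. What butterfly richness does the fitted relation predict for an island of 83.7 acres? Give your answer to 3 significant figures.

z = ln(5/4) / ln(50300/7350) = 0.2231 / 1.9233 = 0.1160
c = 4 / 7350^0.1160 = 4 / 2.809 = 1.424
S₃ = 1.424 × 83.7^0.1160 = 1.424 × 1.671 ≈ 2.38

2.38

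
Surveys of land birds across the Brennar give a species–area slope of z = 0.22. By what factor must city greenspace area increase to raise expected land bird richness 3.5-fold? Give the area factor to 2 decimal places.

(A₂/A₁)^0.22 = 3.5, so A₂/A₁ = 3.5^(1/0.22) = 3.5^4.545
ln(A₂/A₁) = ln 3.5 / 0.22 = 1.2528 / 0.22 = 5.6944
A₂/A₁ = e^5.6944 ≈ 297.2

297.19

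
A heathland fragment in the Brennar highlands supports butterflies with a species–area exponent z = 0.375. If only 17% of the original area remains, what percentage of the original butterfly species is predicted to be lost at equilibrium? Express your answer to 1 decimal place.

48.5%

S_new/S_old = (A_new/A_old)^z = 0.17^0.375
= exp(0.375 × ln 0.17) = exp(0.375 × -1.7720) = exp(-0.6645) ≈ 0.5145
Fraction lost = 1 − 0.5145 = 0.4855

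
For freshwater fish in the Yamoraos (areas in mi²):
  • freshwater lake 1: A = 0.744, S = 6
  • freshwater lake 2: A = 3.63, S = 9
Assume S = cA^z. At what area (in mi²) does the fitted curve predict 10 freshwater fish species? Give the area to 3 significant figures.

z = ln(9/6) / ln(3.63/0.744) = 0.4055 / 1.5849 = 0.2558
c = 6 / 0.744^0.2558 = 6 / 0.9271 = 6.472
A = (10/6.472)^(1/0.2558) ⇒ ln A = ln(1.545)/0.2558 = 1.7011
A = e^1.7011 ≈ 5.48 mi²

5.48 mi²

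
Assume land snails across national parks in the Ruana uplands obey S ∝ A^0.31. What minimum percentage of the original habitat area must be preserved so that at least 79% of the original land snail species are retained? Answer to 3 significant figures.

46.7%

Need (A_new/A_old)^0.31 = 0.79, so A_new/A_old = 0.79^(1/0.31) = 0.79^3.226
ln(A_new/A_old) = ln 0.79 / 0.31 = -0.2357 / 0.31 = -0.7604
A_new/A_old = e^-0.7604 ≈ 0.4675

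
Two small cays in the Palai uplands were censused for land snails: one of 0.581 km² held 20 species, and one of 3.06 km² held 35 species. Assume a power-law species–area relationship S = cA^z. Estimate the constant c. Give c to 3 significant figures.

z = ln(S₂/S₁) / ln(A₂/A₁) = ln(35/20) / ln(3.06/0.581) = 0.5596 / 1.6614 = 0.3368
c = S₁ / A₁^z = 20 / 0.581^0.3368 = 20 / 0.8329 = 24.01

24.0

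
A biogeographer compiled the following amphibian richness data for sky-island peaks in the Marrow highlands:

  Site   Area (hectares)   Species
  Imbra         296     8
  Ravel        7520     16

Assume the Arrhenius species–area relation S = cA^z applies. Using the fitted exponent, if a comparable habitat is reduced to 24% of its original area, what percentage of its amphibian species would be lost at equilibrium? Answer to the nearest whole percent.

z = ln(16/8) / ln(7520/296) = 0.6931 / 3.2350 = 0.2143
S_new/S_old = (A_new/A_old)^z = 0.24^0.2143 = exp(0.2143 × -1.4271) = 0.7365
Fraction lost = 1 − 0.7365 = 0.2635

26%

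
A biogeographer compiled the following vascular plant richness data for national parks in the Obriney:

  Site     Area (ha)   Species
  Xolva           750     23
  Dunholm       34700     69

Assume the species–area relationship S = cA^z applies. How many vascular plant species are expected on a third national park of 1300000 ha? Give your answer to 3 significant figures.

z = ln(69/23) / ln(34700/750) = 1.0986 / 3.8344 = 0.2865
c = 23 / 750^0.2865 = 23 / 6.664 = 3.451
S₃ = 3.451 × 1300000^0.2865 = 3.451 × 56.46 ≈ 194.9

195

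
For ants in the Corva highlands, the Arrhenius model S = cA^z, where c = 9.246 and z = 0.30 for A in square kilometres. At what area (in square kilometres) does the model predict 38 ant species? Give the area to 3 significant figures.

38 = 9.246 × A^0.3  ⇒  A^0.3 = 38/9.246 = 4.11
ln A = ln(4.11) / 0.3 = 1.4134 / 0.3 = 4.7113
A = e^4.7113 ≈ 111.2 square kilometres

111 square kilometres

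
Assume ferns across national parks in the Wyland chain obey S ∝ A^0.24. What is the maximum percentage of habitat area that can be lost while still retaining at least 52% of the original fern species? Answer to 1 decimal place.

93.4%

Need (A_new/A_old)^0.24 = 0.52, so A_new/A_old = 0.52^(1/0.24) = 0.52^4.167
ln(A_new/A_old) = ln 0.52 / 0.24 = -0.6539 / 0.24 = -2.7247
A_new/A_old = e^-2.7247 ≈ 0.06557
Fraction that can be lost = 1 − 0.06557 = 0.9344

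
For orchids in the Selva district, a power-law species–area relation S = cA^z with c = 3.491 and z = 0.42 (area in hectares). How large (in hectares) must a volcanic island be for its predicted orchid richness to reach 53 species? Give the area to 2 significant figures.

650 hectares

53 = 3.491 × A^0.42  ⇒  A^0.42 = 53/3.491 = 15.18
ln A = ln(15.18) / 0.42 = 2.7201 / 0.42 = 6.4764
A = e^6.4764 ≈ 649.7 hectares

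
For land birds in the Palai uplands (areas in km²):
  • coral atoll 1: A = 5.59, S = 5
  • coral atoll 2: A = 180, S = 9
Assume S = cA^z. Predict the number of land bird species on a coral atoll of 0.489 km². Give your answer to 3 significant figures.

z = ln(9/5) / ln(180/5.59) = 0.5878 / 3.4720 = 0.1693
c = 5 / 5.59^0.1693 = 5 / 1.338 = 3.736
S₃ = 3.736 × 0.489^0.1693 = 3.736 × 0.8859 ≈ 3.31

3.31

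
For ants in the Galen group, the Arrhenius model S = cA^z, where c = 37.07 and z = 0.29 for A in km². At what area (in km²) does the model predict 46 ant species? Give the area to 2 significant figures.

2.1 km²

46 = 37.07 × A^0.29  ⇒  A^0.29 = 46/37.07 = 1.241
ln A = ln(1.241) / 0.29 = 0.2158 / 0.29 = 0.7443
A = e^0.7443 ≈ 2.105 km²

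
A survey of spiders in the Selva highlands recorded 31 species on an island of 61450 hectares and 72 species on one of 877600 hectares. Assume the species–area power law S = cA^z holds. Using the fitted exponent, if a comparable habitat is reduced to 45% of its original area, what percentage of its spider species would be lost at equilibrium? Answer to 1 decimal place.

z = ln(72/31) / ln(877600/61450) = 0.8427 / 2.6590 = 0.3169
S_new/S_old = (A_new/A_old)^z = 0.45^0.3169 = exp(0.3169 × -0.7985) = 0.7764
Fraction lost = 1 − 0.7764 = 0.2236

22.4%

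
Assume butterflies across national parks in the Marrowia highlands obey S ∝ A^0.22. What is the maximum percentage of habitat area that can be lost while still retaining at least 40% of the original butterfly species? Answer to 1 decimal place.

98.4%

Need (A_new/A_old)^0.22 = 0.4, so A_new/A_old = 0.4^(1/0.22) = 0.4^4.545
ln(A_new/A_old) = ln 0.4 / 0.22 = -0.9163 / 0.22 = -4.1650
A_new/A_old = e^-4.1650 ≈ 0.01553
Fraction that can be lost = 1 − 0.01553 = 0.9845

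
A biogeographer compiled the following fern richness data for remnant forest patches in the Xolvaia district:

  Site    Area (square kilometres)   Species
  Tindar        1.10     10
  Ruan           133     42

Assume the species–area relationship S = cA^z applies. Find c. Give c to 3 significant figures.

z = ln(S₂/S₁) / ln(A₂/A₁) = ln(42/10) / ln(133/1.1) = 1.4351 / 4.7950 = 0.2993
c = S₁ / A₁^z = 10 / 1.1^0.2993 = 10 / 1.029 = 9.719

9.72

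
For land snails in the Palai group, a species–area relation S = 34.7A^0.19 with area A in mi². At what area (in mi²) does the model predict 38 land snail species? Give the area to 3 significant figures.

1.61 mi²

38 = 34.7 × A^0.19  ⇒  A^0.19 = 38/34.7 = 1.095
ln A = ln(1.095) / 0.19 = 0.0908 / 0.19 = 0.4781
A = e^0.4781 ≈ 1.613 mi²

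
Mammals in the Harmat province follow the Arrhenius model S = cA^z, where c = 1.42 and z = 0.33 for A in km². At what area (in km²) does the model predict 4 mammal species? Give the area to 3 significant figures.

23.1 km²

4 = 1.42 × A^0.33  ⇒  A^0.33 = 4/1.42 = 2.817
ln A = ln(2.817) / 0.33 = 1.0356 / 0.33 = 3.1383
A = e^3.1383 ≈ 23.06 km²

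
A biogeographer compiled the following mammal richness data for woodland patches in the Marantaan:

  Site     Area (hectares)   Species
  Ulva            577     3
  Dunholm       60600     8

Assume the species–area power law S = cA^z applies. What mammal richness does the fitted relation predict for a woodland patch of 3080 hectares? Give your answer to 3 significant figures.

4.27

z = ln(8/3) / ln(60600/577) = 0.9808 / 4.6542 = 0.2107
c = 3 / 577^0.2107 = 3 / 3.818 = 0.7857
S₃ = 0.7857 × 3080^0.2107 = 0.7857 × 5.435 ≈ 4.27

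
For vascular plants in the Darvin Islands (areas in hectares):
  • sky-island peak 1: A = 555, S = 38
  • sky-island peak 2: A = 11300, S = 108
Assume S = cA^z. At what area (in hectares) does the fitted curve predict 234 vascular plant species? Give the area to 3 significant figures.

105000 hectares

z = ln(108/38) / ln(11300/555) = 1.0445 / 3.0136 = 0.3466
c = 38 / 555^0.3466 = 38 / 8.937 = 4.252
A = (234/4.252)^(1/0.3466) ⇒ ln A = ln(55.03)/0.3466 = 11.5633
A = e^11.5633 ≈ 105163 hectares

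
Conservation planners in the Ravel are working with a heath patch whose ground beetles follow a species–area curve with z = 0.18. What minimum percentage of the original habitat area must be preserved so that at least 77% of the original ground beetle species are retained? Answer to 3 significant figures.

Need (A_new/A_old)^0.18 = 0.77, so A_new/A_old = 0.77^(1/0.18) = 0.77^5.556
ln(A_new/A_old) = ln 0.77 / 0.18 = -0.2614 / 0.18 = -1.4520
A_new/A_old = e^-1.4520 ≈ 0.2341

23.4%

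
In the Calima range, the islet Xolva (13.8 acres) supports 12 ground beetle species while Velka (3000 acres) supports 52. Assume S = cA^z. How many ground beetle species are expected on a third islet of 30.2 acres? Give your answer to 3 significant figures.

14.9

z = ln(52/12) / ln(3000/13.8) = 1.4663 / 5.3817 = 0.2725
c = 12 / 13.8^0.2725 = 12 / 2.044 = 5.87
S₃ = 5.87 × 30.2^0.2725 = 5.87 × 2.531 ≈ 14.85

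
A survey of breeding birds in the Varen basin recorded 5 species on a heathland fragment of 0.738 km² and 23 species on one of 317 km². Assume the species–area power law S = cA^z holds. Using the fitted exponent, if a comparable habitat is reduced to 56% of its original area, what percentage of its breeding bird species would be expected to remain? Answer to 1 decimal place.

z = ln(23/5) / ln(317/0.738) = 1.5261 / 6.0627 = 0.2517
S_new/S_old = (A_new/A_old)^z = 0.56^0.2517 = exp(0.2517 × -0.5798) = 0.8642

86.4%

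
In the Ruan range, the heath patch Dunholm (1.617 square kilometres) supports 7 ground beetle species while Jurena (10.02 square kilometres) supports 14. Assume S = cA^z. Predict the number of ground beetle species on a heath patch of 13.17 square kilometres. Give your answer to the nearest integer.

z = ln(14/7) / ln(10.02/1.617) = 0.6931 / 1.8240 = 0.3800
c = 7 / 1.617^0.3800 = 7 / 1.2 = 5.832
S₃ = 5.832 × 13.17^0.3800 = 5.832 × 2.664 ≈ 15.53

16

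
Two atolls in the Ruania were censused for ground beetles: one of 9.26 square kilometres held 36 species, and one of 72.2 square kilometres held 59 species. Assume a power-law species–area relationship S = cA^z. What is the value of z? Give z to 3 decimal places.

0.241

Taking logs: ln S = ln c + z ln A, so z = (ln S₂ − ln S₁)/(ln A₂ − ln A₁).
z = ln(59/36) / ln(72.2/9.26) = ln(1.639) / ln(7.797) = 0.4940 / 2.0537 = 0.2405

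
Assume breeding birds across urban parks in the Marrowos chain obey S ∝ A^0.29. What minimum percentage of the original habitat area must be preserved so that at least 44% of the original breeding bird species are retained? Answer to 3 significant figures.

5.90%

Need (A_new/A_old)^0.29 = 0.44, so A_new/A_old = 0.44^(1/0.29) = 0.44^3.448
ln(A_new/A_old) = ln 0.44 / 0.29 = -0.8210 / 0.29 = -2.8310
A_new/A_old = e^-2.8310 ≈ 0.05896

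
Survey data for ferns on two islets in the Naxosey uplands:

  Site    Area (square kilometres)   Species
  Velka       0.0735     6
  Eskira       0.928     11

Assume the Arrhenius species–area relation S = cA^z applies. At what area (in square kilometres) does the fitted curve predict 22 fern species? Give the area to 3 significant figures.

z = ln(11/6) / ln(0.928/0.0735) = 0.6061 / 2.5357 = 0.2390
c = 6 / 0.0735^0.2390 = 6 / 0.5358 = 11.2
A = (22/11.2)^(1/0.2390) ⇒ ln A = ln(1.965)/0.2390 = 2.8250
A = e^2.8250 ≈ 16.86 square kilometres

16.9 square kilometres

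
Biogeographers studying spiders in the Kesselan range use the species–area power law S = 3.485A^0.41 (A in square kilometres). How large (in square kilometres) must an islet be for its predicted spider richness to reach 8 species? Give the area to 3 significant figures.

7.59 square kilometres

8 = 3.485 × A^0.41  ⇒  A^0.41 = 8/3.485 = 2.296
ln A = ln(2.296) / 0.41 = 0.8310 / 0.41 = 2.0268
A = e^2.0268 ≈ 7.589 square kilometres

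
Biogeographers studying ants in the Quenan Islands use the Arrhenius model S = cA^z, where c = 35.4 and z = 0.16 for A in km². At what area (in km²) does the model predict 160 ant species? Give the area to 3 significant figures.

12400 km²

160 = 35.4 × A^0.16  ⇒  A^0.16 = 160/35.4 = 4.52
ln A = ln(4.52) / 0.16 = 1.5085 / 0.16 = 9.4279
A = e^9.4279 ≈ 12430 km²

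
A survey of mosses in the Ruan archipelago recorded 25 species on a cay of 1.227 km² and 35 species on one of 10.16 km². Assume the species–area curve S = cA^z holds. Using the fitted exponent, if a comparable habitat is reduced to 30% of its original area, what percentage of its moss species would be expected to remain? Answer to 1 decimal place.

82.6%

z = ln(35/25) / ln(10.16/1.227) = 0.3365 / 2.1139 = 0.1592
S_new/S_old = (A_new/A_old)^z = 0.3^0.1592 = exp(0.1592 × -1.2040) = 0.8256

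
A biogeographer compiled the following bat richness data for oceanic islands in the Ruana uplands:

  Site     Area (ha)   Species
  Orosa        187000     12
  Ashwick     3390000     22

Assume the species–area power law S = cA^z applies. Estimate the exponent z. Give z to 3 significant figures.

Taking logs: ln S = ln c + z ln A, so z = (ln S₂ − ln S₁)/(ln A₂ − ln A₁).
z = ln(22/12) / ln(3390000/187000) = ln(1.833) / ln(18.13) = 0.6061 / 2.8975 = 0.2092

0.209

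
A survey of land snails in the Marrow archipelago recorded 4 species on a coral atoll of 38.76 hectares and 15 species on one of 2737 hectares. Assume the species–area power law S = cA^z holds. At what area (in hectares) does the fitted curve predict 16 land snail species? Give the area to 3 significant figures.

z = ln(15/4) / ln(2737/38.76) = 1.3218 / 4.2572 = 0.3105
c = 4 / 38.76^0.3105 = 4 / 3.113 = 1.285
A = (16/1.285)^(1/0.3105) ⇒ ln A = ln(12.45)/0.3105 = 8.1225
A = e^8.1225 ≈ 3369 hectares

3370 hectares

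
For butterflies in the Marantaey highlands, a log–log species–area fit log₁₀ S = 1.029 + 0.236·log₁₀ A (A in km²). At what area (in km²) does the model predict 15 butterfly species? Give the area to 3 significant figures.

4.20 km²

15 = 10.69 × A^0.236  ⇒  A^0.236 = 15/10.69 = 1.403
ln A = ln(1.403) / 0.236 = 0.3387 / 0.236 = 1.4351
A = e^1.4351 ≈ 4.2 km²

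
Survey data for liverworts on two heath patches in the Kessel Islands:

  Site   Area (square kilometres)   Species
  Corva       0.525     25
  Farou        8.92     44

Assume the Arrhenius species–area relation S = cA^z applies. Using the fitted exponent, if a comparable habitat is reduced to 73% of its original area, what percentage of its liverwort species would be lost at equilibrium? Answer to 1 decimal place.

z = ln(44/25) / ln(8.92/0.525) = 0.5653 / 2.8327 = 0.1996
S_new/S_old = (A_new/A_old)^z = 0.73^0.1996 = exp(0.1996 × -0.3147) = 0.9391
Fraction lost = 1 − 0.9391 = 0.06088

6.1%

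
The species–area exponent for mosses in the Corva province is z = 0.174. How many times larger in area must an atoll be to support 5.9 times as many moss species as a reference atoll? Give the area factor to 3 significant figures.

(A₂/A₁)^0.174 = 5.9, so A₂/A₁ = 5.9^(1/0.174) = 5.9^5.747
ln(A₂/A₁) = ln 5.9 / 0.174 = 1.7750 / 0.174 = 10.2009
A₂/A₁ = e^10.2009 ≈ 26927

26900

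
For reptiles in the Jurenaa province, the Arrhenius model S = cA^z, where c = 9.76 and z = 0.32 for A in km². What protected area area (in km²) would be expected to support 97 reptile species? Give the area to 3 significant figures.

97 = 9.76 × A^0.32  ⇒  A^0.32 = 97/9.76 = 9.939
ln A = ln(9.939) / 0.32 = 2.2964 / 0.32 = 7.1763
A = e^7.1763 ≈ 1308 km²

1310 km²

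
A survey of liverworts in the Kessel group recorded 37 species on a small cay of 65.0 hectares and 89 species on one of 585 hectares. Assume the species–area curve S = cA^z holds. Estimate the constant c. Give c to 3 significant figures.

z = ln(S₂/S₁) / ln(A₂/A₁) = ln(89/37) / ln(585/65) = 0.8777 / 2.1972 = 0.3995
c = S₁ / A₁^z = 37 / 65^0.3995 = 37 / 5.299 = 6.982

6.98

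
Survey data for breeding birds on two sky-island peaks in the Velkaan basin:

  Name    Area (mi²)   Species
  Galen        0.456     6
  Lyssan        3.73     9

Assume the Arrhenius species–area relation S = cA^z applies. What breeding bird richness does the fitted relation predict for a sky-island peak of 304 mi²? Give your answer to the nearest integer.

21

z = ln(9/6) / ln(3.73/0.456) = 0.4055 / 2.1017 = 0.1929
c = 6 / 0.456^0.1929 = 6 / 0.8594 = 6.981
S₃ = 6.981 × 304^0.1929 = 6.981 × 3.013 ≈ 21.04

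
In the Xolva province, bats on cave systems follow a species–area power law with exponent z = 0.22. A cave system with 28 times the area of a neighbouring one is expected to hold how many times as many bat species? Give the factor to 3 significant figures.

2.08

S₂/S₁ = (A₂/A₁)^z = 28^0.22
ln(S₂/S₁) = 0.22 × ln 28 = 0.22 × 3.3322 = 0.7331
S₂/S₁ = e^0.7331 ≈ 2.081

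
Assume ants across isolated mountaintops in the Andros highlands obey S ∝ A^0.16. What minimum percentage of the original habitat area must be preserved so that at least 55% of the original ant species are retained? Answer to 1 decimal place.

2.4%

Need (A_new/A_old)^0.16 = 0.55, so A_new/A_old = 0.55^(1/0.16) = 0.55^6.25
ln(A_new/A_old) = ln 0.55 / 0.16 = -0.5978 / 0.16 = -3.7365
A_new/A_old = e^-3.7365 ≈ 0.02384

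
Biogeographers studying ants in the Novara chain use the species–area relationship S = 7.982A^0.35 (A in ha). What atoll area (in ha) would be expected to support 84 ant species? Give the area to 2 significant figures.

84 = 7.982 × A^0.35  ⇒  A^0.35 = 84/7.982 = 10.52
ln A = ln(10.52) / 0.35 = 2.3536 / 0.35 = 6.7247
A = e^6.7247 ≈ 832.7 ha

830 ha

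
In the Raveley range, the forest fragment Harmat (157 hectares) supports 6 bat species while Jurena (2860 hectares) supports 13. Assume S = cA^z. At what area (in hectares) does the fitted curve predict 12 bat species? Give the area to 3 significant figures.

2120 hectares

z = ln(13/6) / ln(2860/157) = 0.7732 / 2.9023 = 0.2664
c = 6 / 157^0.2664 = 6 / 3.846 = 1.56
A = (12/1.56)^(1/0.2664) ⇒ ln A = ln(7.692)/0.2664 = 7.6581
A = e^7.6581 ≈ 2118 hectares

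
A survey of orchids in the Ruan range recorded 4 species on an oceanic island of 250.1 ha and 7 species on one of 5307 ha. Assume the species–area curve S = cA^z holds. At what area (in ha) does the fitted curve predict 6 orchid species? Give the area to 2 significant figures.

2300 ha

z = ln(7/4) / ln(5307/250.1) = 0.5596 / 3.0549 = 0.1832
c = 4 / 250.1^0.1832 = 4 / 2.75 = 1.455
A = (6/1.455)^(1/0.1832) ⇒ ln A = ln(4.125)/0.1832 = 7.7353
A = e^7.7353 ≈ 2288 ha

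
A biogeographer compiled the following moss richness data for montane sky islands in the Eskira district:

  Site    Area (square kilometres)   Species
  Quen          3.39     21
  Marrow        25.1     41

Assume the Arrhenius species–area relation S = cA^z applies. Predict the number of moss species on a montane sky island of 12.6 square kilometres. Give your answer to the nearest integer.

z = ln(41/21) / ln(25.1/3.39) = 0.6690 / 2.0020 = 0.3342
c = 21 / 3.39^0.3342 = 21 / 1.504 = 13.96
S₃ = 13.96 × 12.6^0.3342 = 13.96 × 2.332 ≈ 32.57

33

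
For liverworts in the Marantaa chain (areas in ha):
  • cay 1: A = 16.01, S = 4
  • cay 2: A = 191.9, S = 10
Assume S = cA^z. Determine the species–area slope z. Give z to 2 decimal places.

Taking logs: ln S = ln c + z ln A, so z = (ln S₂ − ln S₁)/(ln A₂ − ln A₁).
z = ln(10/4) / ln(191.9/16.01) = ln(2.5) / ln(11.99) = 0.9163 / 2.4838 = 0.3689

0.37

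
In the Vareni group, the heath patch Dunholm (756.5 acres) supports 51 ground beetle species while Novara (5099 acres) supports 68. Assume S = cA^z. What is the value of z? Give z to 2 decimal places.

0.15

Taking logs: ln S = ln c + z ln A, so z = (ln S₂ − ln S₁)/(ln A₂ − ln A₁).
z = ln(68/51) / ln(5099/756.5) = ln(1.333) / ln(6.74) = 0.2877 / 1.9081 = 0.1508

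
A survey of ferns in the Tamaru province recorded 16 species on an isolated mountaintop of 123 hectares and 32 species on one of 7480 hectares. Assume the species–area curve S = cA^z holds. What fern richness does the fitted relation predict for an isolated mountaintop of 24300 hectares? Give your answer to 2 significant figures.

39

z = ln(32/16) / ln(7480/123) = 0.6931 / 4.1078 = 0.1687
c = 16 / 123^0.1687 = 16 / 2.252 = 7.103
S₃ = 7.103 × 24300^0.1687 = 7.103 × 5.496 ≈ 39.04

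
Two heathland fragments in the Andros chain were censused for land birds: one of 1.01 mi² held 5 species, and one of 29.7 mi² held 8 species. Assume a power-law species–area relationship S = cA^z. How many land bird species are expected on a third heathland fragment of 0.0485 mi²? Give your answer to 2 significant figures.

z = ln(8/5) / ln(29.7/1.01) = 0.4700 / 3.3812 = 0.1390
c = 5 / 1.01^0.1390 = 5 / 1.001 = 4.993
S₃ = 4.993 × 0.0485^0.1390 = 4.993 × 0.6566 ≈ 3.279

3.3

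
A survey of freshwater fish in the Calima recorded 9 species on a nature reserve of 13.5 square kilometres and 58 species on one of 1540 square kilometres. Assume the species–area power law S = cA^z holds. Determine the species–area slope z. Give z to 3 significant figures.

Taking logs: ln S = ln c + z ln A, so z = (ln S₂ − ln S₁)/(ln A₂ − ln A₁).
z = ln(58/9) / ln(1540/13.5) = ln(6.444) / ln(114.1) = 1.8632 / 4.7368 = 0.3933

0.393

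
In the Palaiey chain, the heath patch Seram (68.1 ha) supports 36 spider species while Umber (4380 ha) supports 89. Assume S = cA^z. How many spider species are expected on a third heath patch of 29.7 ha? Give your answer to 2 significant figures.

30

z = ln(89/36) / ln(4380/68.1) = 0.9051 / 4.1638 = 0.2174
c = 36 / 68.1^0.2174 = 36 / 2.503 = 14.38
S₃ = 14.38 × 29.7^0.2174 = 14.38 × 2.09 ≈ 30.06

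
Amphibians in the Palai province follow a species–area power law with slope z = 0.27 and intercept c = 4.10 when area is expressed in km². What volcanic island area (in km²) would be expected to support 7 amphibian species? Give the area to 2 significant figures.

7.3 km²

7 = 4.1 × A^0.27  ⇒  A^0.27 = 7/4.1 = 1.707
ln A = ln(1.707) / 0.27 = 0.5349 / 0.27 = 1.9812
A = e^1.9812 ≈ 7.251 km²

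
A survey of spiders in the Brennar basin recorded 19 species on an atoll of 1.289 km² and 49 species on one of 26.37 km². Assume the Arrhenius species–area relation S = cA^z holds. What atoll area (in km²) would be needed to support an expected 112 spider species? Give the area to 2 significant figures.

370 km²

z = ln(49/19) / ln(26.37/1.289) = 0.9474 / 3.0184 = 0.3139
c = 19 / 1.289^0.3139 = 19 / 1.083 = 17.54
A = (112/17.54)^(1/0.3139) ⇒ ln A = ln(6.384)/0.3139 = 5.9060
A = e^5.9060 ≈ 367.2 km²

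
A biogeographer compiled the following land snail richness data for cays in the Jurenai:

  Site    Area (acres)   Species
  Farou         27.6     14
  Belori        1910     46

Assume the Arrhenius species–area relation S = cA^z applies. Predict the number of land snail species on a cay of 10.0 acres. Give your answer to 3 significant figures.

z = ln(46/14) / ln(1910/27.6) = 1.1896 / 4.2370 = 0.2808
c = 14 / 27.6^0.2808 = 14 / 2.538 = 5.515
S₃ = 5.515 × 10^0.2808 = 5.515 × 1.909 ≈ 10.53

10.5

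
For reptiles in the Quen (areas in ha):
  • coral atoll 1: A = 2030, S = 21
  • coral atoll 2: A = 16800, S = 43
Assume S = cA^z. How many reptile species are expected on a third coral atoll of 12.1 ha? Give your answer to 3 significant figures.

3.70

z = ln(43/21) / ln(16800/2030) = 0.7167 / 2.1133 = 0.3391
c = 21 / 2030^0.3391 = 21 / 13.23 = 1.587
S₃ = 1.587 × 12.1^0.3391 = 1.587 × 2.329 ≈ 3.696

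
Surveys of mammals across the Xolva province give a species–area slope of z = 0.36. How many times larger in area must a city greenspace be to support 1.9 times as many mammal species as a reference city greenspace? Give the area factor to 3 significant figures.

(A₂/A₁)^0.36 = 1.9, so A₂/A₁ = 1.9^(1/0.36) = 1.9^2.778
ln(A₂/A₁) = ln 1.9 / 0.36 = 0.6419 / 0.36 = 1.7829
A₂/A₁ = e^1.7829 ≈ 5.947

5.95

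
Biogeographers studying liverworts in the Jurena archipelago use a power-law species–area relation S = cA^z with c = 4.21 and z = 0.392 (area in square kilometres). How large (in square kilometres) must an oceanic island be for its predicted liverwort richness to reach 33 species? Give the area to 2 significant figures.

33 = 4.21 × A^0.392  ⇒  A^0.392 = 33/4.21 = 7.838
ln A = ln(7.838) / 0.392 = 2.0590 / 0.392 = 5.2527
A = e^5.2527 ≈ 191.1 square kilometres

190 square kilometres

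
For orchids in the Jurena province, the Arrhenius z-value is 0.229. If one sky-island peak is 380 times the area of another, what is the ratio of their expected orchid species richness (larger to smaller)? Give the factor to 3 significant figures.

S₂/S₁ = (A₂/A₁)^z = 380^0.229
ln(S₂/S₁) = 0.229 × ln 380 = 0.229 × 5.9402 = 1.3603
S₂/S₁ = e^1.3603 ≈ 3.897

3.90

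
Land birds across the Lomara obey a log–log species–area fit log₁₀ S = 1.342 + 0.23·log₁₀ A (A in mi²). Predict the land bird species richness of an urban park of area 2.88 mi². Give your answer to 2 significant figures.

28

S = 21.98 × 2.88^0.23 = 21.98 × 1.275 ≈ 28.03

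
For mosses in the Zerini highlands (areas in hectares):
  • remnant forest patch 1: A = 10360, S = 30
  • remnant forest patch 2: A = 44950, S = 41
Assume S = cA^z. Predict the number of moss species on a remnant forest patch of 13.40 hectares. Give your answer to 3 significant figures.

z = ln(41/30) / ln(44950/10360) = 0.3124 / 1.4676 = 0.2128
c = 30 / 10360^0.2128 = 30 / 7.156 = 4.192
S₃ = 4.192 × 13.4^0.2128 = 4.192 × 1.737 ≈ 7.284

7.28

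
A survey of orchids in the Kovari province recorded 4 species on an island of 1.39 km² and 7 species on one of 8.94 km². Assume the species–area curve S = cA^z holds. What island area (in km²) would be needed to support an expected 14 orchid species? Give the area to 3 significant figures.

z = ln(7/4) / ln(8.94/1.39) = 0.5596 / 1.8612 = 0.3007
c = 4 / 1.39^0.3007 = 4 / 1.104 = 3.623
A = (14/3.623)^(1/0.3007) ⇒ ln A = ln(3.864)/0.3007 = 4.4959
A = e^4.4959 ≈ 89.65 km²

89.6 km²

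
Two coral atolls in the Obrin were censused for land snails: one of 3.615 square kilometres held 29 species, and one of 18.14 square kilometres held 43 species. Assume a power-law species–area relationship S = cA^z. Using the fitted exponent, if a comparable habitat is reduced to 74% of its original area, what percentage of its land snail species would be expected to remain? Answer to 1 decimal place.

z = ln(43/29) / ln(18.14/3.615) = 0.3939 / 1.6130 = 0.2442
S_new/S_old = (A_new/A_old)^z = 0.74^0.2442 = exp(0.2442 × -0.3011) = 0.9291

92.9%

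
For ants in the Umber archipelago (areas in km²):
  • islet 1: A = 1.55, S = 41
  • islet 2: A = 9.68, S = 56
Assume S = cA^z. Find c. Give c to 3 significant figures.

z = ln(S₂/S₁) / ln(A₂/A₁) = ln(56/41) / ln(9.68/1.55) = 0.3118 / 1.8318 = 0.1702
c = S₁ / A₁^z = 41 / 1.55^0.1702 = 41 / 1.077 = 38.05

38.1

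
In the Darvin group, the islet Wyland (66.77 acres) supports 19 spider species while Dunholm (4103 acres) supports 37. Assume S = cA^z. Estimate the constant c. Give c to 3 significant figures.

z = ln(S₂/S₁) / ln(A₂/A₁) = ln(37/19) / ln(4103/66.77) = 0.6665 / 4.1182 = 0.1618
c = S₁ / A₁^z = 19 / 66.77^0.1618 = 19 / 1.974 = 9.627

9.63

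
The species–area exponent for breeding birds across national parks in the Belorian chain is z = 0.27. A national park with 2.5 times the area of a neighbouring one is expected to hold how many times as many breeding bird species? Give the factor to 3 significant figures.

S₂/S₁ = (A₂/A₁)^z = 2.5^0.27
ln(S₂/S₁) = 0.27 × ln 2.5 = 0.27 × 0.9163 = 0.2474
S₂/S₁ = e^0.2474 ≈ 1.281

1.28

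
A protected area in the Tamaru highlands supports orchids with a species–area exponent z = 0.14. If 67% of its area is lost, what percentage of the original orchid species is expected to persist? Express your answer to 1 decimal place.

85.6%

S_new/S_old = (A_new/A_old)^z = 0.33^0.14
= exp(0.14 × ln 0.33) = exp(0.14 × -1.1087) = exp(-0.1552) ≈ 0.8562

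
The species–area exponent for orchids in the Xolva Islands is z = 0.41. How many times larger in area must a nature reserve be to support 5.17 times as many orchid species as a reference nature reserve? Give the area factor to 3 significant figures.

55.0

(A₂/A₁)^0.41 = 5.17, so A₂/A₁ = 5.17^(1/0.41) = 5.17^2.439
ln(A₂/A₁) = ln 5.17 / 0.41 = 1.6429 / 0.41 = 4.0070
A₂/A₁ = e^4.0070 ≈ 54.98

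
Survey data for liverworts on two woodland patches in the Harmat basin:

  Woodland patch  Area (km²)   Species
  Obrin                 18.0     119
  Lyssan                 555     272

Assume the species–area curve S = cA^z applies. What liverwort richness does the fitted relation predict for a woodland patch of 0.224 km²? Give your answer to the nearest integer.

41

z = ln(272/119) / ln(555/18) = 0.8267 / 3.4286 = 0.2411
c = 119 / 18^0.2411 = 119 / 2.008 = 59.28
S₃ = 59.28 × 0.224^0.2411 = 59.28 × 0.6972 ≈ 41.33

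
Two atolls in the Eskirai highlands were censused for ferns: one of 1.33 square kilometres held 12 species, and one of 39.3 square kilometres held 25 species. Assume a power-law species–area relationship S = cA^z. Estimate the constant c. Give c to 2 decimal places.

11.28

z = ln(S₂/S₁) / ln(A₂/A₁) = ln(25/12) / ln(39.3/1.33) = 0.7340 / 3.3860 = 0.2168
c = S₁ / A₁^z = 12 / 1.33^0.2168 = 12 / 1.064 = 11.28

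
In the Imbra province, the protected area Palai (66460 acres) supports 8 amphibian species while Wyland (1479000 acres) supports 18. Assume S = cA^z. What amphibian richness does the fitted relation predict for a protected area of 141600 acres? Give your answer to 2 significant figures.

9.7

z = ln(18/8) / ln(1479000/66460) = 0.8109 / 3.1025 = 0.2614
c = 8 / 66460^0.2614 = 8 / 18.22 = 0.4391
S₃ = 0.4391 × 141600^0.2614 = 0.4391 × 22.2 ≈ 9.749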